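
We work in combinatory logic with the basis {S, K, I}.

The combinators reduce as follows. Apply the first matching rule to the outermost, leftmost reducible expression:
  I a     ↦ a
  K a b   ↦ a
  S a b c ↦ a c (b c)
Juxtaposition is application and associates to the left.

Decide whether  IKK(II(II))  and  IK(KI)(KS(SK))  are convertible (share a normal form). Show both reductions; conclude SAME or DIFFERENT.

Answer: DIFFERENT — A ⇓ K, B ⇓ KI

Working:
Term A:
  start: IKK(II(II))
  step 1: KK(II(II))
  step 2: K

Term B:
  start: IK(KI)(KS(SK))
  step 1: K(KI)(KS(SK))
  step 2: KI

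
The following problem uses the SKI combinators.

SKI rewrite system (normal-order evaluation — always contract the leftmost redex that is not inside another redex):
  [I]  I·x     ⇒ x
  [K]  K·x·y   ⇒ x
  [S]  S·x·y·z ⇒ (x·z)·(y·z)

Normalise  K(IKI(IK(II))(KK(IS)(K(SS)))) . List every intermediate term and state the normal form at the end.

  start: K(IKI(IK(II))(KK(IS)(K(SS))))
  →1  K(KI(IK(II))(KK(IS)(K(SS))))
  →2  K(I(KK(IS)(K(SS))))
  →3  K(KK(IS)(K(SS)))
  →4  K(K(K(SS)))

Answer: normal form = K(K(K(SS)))  (in 4 steps)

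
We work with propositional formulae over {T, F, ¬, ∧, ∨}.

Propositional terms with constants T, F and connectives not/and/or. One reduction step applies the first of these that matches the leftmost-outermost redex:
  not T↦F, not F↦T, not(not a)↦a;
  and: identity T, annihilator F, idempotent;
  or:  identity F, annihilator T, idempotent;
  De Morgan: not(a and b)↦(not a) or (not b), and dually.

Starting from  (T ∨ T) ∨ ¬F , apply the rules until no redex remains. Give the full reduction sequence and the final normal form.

Answer: normal form = T  (in 2 steps)

Reduction:
  start: (T ∨ T) ∨ ¬F
  [1] T ∨ ¬F
  [2] T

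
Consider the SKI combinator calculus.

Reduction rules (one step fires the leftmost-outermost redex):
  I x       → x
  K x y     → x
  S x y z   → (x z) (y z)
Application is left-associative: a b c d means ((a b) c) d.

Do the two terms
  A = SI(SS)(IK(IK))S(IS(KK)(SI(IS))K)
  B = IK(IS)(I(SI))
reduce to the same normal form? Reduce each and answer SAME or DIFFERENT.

Answer: SAME — A ⇓ S, B ⇓ S

Reduction:
Term A:
  start: SI(SS)(IK(IK))S(IS(KK)(SI(IS))K)
  step 1: I(IK(IK))(SS(IK(IK)))S(IS(KK)(SI(IS))K)
  step 2: IK(IK)(SS(IK(IK)))S(IS(KK)(SI(IS))K)
  step 3: K(IK)(SS(IK(IK)))S(IS(KK)(SI(IS))K)
  step 4: IKS(IS(KK)(SI(IS))K)
  step 5: KS(IS(KK)(SI(IS))K)
  step 6: S

Term B:
  start: IK(IS)(I(SI))
  step 1: K(IS)(I(SI))
  step 2: IS
  step 3: S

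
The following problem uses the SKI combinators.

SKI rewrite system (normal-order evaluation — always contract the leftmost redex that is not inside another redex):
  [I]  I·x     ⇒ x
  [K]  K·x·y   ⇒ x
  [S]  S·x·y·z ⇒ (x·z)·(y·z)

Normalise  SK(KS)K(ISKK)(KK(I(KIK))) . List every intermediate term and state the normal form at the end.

  start: SK(KS)K(ISKK)(KK(I(KIK)))
  step 1: KK(KSK)(ISKK)(KK(I(KIK)))
  step 2: K(ISKK)(KK(I(KIK)))
  step 3: ISKK
  step 4: SKK

Answer: normal form = SKK  (in 4 steps)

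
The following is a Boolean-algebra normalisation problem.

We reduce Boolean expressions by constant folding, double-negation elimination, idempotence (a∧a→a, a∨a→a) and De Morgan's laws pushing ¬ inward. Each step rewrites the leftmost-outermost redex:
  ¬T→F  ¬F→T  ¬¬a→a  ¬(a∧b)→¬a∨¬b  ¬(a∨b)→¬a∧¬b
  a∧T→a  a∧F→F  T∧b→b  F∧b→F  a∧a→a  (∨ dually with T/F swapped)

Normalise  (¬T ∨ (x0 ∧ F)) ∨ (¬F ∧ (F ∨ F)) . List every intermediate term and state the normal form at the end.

  start: (¬T ∨ (x0 ∧ F)) ∨ (¬F ∧ (F ∨ F))
  →1  (F ∨ (x0 ∧ F)) ∨ (¬F ∧ (F ∨ F))
  →2  (x0 ∧ F) ∨ (¬F ∧ (F ∨ F))
  →3  F ∨ (¬F ∧ (F ∨ F))
  →4  ¬F ∧ (F ∨ F)
  →5  T ∧ (F ∨ F)
  →6  F ∨ F
  →7  F

Answer: normal form = F  (in 7 steps)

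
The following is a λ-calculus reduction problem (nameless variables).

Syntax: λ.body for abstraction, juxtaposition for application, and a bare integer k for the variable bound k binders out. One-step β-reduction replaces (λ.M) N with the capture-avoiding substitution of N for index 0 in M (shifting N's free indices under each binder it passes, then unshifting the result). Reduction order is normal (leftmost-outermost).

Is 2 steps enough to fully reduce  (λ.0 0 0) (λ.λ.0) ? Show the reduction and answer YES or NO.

  start: (λ.0 0 0) (λ.λ.0)
  →1  (λ.λ.0) (λ.λ.0) (λ.λ.0)
  →2  (λ.0) (λ.λ.0)

Answer: NO — after 2 steps the term is (λ.0) (λ.λ.0), not yet normal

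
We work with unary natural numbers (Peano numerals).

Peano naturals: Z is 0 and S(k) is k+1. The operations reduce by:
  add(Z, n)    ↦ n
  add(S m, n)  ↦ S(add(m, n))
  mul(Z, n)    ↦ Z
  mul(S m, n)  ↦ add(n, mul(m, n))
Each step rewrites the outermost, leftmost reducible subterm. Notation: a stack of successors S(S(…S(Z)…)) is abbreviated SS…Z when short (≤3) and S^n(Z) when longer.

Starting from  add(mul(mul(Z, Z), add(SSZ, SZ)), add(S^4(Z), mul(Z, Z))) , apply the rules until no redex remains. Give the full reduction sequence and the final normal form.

  start: add(mul(mul(Z, Z), add(SSZ, SZ)), add(S^4(Z), mul(Z, Z)))
  →1  add(mul(Z, add(SSZ, SZ)), add(S^4(Z), mul(Z, Z)))
  →2  add(Z, add(S^4(Z), mul(Z, Z)))
  →3  add(S^4(Z), mul(Z, Z))
  →4  S(add(SSSZ, mul(Z, Z)))
  →5  S(S(add(SSZ, mul(Z, Z))))
  →6  S(S(S(add(SZ, mul(Z, Z)))))
  →7  S(S(S(S(add(Z, mul(Z, Z))))))
  →8  S(S(S(S(mul(Z, Z)))))
  →9  S^4(Z)

Answer: normal form = S^4(Z)  (in 9 steps)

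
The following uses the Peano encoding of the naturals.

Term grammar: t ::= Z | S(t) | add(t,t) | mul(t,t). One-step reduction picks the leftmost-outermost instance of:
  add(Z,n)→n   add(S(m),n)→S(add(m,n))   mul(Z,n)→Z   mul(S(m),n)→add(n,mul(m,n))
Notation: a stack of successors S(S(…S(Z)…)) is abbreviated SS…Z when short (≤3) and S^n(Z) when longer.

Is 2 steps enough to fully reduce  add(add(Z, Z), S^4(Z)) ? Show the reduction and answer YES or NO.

Answer: YES — reaches normal form S^4(Z) in 2 ≤ 2 steps

Working:
  start: add(add(Z, Z), S^4(Z))
  step 1: add(Z, S^4(Z))
  step 2: S^4(Z)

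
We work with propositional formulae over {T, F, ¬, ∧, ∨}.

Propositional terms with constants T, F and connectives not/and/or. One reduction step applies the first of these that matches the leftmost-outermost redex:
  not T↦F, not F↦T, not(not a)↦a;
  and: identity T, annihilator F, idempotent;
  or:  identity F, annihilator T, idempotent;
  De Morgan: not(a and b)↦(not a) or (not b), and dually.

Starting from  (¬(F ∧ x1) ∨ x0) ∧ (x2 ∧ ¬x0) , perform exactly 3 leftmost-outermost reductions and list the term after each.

  start: (¬(F ∧ x1) ∨ x0) ∧ (x2 ∧ ¬x0)
  [1] ((¬F ∨ ¬x1) ∨ x0) ∧ (x2 ∧ ¬x0)
  [2] ((T ∨ ¬x1) ∨ x0) ∧ (x2 ∧ ¬x0)
  [3] (T ∨ x0) ∧ (x2 ∧ ¬x0)

Answer: after 3 steps: (T ∨ x0) ∧ (x2 ∧ ¬x0)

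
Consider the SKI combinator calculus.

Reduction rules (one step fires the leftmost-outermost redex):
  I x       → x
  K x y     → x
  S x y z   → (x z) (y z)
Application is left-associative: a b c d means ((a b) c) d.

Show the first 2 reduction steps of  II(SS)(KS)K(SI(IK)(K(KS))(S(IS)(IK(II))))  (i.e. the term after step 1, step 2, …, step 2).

  start: II(SS)(KS)K(SI(IK)(K(KS))(S(IS)(IK(II))))
  →1  I(SS)(KS)K(SI(IK)(K(KS))(S(IS)(IK(II))))
  →2  SS(KS)K(SI(IK)(K(KS))(S(IS)(IK(II))))

Answer: after 2 steps: SS(KS)K(SI(IK)(K(KS))(S(IS)(IK(II))))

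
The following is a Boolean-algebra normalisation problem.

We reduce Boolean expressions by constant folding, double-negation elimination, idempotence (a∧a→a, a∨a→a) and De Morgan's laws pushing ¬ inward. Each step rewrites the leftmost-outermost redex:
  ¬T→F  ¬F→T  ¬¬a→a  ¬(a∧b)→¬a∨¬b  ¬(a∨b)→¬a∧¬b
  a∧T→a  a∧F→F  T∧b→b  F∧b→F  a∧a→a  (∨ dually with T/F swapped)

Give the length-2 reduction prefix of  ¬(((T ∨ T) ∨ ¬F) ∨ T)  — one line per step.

Answer: after 2 steps: (¬(T ∨ T) ∧ ¬¬F) ∧ ¬T

Working:
  start: ¬(((T ∨ T) ∨ ¬F) ∨ T)
  [1] ¬((T ∨ T) ∨ ¬F) ∧ ¬T
  [2] (¬(T ∨ T) ∧ ¬¬F) ∧ ¬T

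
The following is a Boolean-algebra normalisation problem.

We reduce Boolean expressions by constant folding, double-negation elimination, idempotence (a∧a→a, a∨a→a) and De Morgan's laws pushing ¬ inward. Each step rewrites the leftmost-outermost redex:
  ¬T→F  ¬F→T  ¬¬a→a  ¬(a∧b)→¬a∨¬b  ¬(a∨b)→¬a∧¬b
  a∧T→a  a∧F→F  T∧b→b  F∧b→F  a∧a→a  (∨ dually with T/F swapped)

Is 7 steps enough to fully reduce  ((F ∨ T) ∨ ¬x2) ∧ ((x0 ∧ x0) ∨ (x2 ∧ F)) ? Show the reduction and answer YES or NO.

  start: ((F ∨ T) ∨ ¬x2) ∧ ((x0 ∧ x0) ∨ (x2 ∧ F))
  step 1: (T ∨ ¬x2) ∧ ((x0 ∧ x0) ∨ (x2 ∧ F))
  step 2: T ∧ ((x0 ∧ x0) ∨ (x2 ∧ F))
  step 3: (x0 ∧ x0) ∨ (x2 ∧ F)
  step 4: x0 ∨ (x2 ∧ F)
  step 5: x0 ∨ F
  step 6: x0

Answer: YES — reaches normal form x0 in 6 ≤ 7 steps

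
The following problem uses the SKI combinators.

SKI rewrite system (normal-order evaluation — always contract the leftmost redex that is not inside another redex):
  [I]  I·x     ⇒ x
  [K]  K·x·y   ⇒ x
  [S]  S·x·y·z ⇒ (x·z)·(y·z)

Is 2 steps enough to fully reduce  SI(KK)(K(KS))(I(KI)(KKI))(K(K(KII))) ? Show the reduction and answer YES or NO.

  start: SI(KK)(K(KS))(I(KI)(KKI))(K(K(KII)))
  step 1: I(K(KS))(KK(K(KS)))(I(KI)(KKI))(K(K(KII)))
  step 2: K(KS)(KK(K(KS)))(I(KI)(KKI))(K(K(KII)))

Answer: NO — after 2 steps the term is K(KS)(KK(K(KS)))(I(KI)(KKI))(K(K(KII))), not yet normal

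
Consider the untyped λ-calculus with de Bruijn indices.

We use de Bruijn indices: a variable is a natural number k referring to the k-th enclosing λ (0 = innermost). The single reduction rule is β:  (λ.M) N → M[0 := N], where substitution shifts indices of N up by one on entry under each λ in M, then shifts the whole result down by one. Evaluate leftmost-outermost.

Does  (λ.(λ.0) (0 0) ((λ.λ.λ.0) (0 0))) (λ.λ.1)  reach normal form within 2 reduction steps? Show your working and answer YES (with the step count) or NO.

  start: (λ.(λ.0) (0 0) ((λ.λ.λ.0) (0 0))) (λ.λ.1)
  →1  (λ.0) ((λ.λ.1) (λ.λ.1)) ((λ.λ.λ.0) ((λ.λ.1) (λ.λ.1)))
  →2  (λ.λ.1) (λ.λ.1) ((λ.λ.λ.0) ((λ.λ.1) (λ.λ.1)))

Answer: NO — after 2 steps the term is (λ.λ.1) (λ.λ.1) ((λ.λ.λ.0) ((λ.λ.1) (λ.λ.1))), not yet normal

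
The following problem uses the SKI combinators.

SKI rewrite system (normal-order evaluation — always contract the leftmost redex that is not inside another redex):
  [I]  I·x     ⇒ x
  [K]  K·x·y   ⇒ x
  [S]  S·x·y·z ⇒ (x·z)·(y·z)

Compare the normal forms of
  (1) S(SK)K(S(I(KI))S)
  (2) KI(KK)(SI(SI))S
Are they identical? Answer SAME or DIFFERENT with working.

Term A:
  start: S(SK)K(S(I(KI))S)
  step 1: SK(S(I(KI))S)(K(S(I(KI))S))
  step 2: K(K(S(I(KI))S))(S(I(KI))S(K(S(I(KI))S)))
  step 3: K(S(I(KI))S)
  step 4: K(S(KI)S)

Term B:
  start: KI(KK)(SI(SI))S
  step 1: I(SI(SI))S
  step 2: SI(SI)S
  step 3: IS(SIS)
  step 4: S(SIS)

Answer: DIFFERENT — A ⇓ K(S(KI)S), B ⇓ S(SIS)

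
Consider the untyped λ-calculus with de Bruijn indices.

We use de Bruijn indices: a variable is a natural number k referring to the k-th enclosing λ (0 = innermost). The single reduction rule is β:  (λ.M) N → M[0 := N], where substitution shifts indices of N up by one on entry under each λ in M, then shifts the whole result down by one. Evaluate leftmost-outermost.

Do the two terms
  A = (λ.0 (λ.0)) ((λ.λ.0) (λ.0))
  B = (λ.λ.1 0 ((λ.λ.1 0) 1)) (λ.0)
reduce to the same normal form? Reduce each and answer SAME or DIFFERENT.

Term A:
  start: (λ.0 (λ.0)) ((λ.λ.0) (λ.0))
  [1] (λ.λ.0) (λ.0) (λ.0)
  [2] (λ.0) (λ.0)
  [3] λ.0

Term B:
  start: (λ.λ.1 0 ((λ.λ.1 0) 1)) (λ.0)
  [1] λ.(λ.0) 0 ((λ.λ.1 0) (λ.0))
  [2] λ.0 ((λ.λ.1 0) (λ.0))
  [3] λ.0 (λ.(λ.0) 0)
  [4] λ.0 (λ.0)

Answer: DIFFERENT — A ⇓ λ.0, B ⇓ λ.0 (λ.0)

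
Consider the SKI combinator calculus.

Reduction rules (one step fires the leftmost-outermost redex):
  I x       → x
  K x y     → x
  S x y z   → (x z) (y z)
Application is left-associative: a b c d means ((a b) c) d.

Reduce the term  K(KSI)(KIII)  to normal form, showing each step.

  start: K(KSI)(KIII)
  →1  KSI
  →2  S

Answer: normal form = S  (in 2 steps)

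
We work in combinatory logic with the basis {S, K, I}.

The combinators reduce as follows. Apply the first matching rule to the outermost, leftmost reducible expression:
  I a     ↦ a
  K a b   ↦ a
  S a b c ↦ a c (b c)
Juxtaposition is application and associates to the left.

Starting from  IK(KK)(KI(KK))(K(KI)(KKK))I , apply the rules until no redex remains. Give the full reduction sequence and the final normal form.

Answer: normal form = KI  (in 3 steps)

Derivation:
  start: IK(KK)(KI(KK))(K(KI)(KKK))I
  →1  K(KK)(KI(KK))(K(KI)(KKK))I
  →2  KK(K(KI)(KKK))I
  →3  KI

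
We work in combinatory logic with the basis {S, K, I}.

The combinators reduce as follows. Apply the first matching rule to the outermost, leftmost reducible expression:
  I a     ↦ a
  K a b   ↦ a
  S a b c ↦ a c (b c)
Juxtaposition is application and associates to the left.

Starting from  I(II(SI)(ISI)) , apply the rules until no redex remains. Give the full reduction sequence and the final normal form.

Answer: normal form = SI(SI)  (in 4 steps)

Derivation:
  start: I(II(SI)(ISI))
  →1  II(SI)(ISI)
  →2  I(SI)(ISI)
  →3  SI(ISI)
  →4  SI(SI)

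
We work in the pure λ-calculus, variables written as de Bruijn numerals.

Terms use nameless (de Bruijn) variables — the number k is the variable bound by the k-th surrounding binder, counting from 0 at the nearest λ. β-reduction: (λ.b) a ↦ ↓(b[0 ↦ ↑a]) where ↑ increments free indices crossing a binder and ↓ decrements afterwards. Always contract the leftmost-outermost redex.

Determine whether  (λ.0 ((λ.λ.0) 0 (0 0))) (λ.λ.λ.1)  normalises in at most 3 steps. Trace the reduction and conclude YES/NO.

Answer: YES — reaches normal form λ.λ.1 in 2 ≤ 3 steps

Working:
  start: (λ.0 ((λ.λ.0) 0 (0 0))) (λ.λ.λ.1)
  [1] (λ.λ.λ.1) ((λ.λ.0) (λ.λ.λ.1) ((λ.λ.λ.1) (λ.λ.λ.1)))
  [2] λ.λ.1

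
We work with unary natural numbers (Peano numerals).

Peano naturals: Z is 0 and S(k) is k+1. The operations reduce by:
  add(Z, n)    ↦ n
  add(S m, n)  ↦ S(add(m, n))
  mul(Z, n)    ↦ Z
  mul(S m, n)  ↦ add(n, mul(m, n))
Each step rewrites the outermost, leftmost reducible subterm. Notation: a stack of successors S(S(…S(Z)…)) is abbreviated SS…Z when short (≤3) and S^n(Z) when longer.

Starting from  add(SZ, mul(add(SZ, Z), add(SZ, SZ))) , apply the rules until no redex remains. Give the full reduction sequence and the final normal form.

  start: add(SZ, mul(add(SZ, Z), add(SZ, SZ)))
  [1] S(add(Z, mul(add(SZ, Z), add(SZ, SZ))))
  [2] S(mul(add(SZ, Z), add(SZ, SZ)))
  [3] S(mul(S(add(Z, Z)), add(SZ, SZ)))
  [4] S(add(add(SZ, SZ), mul(add(Z, Z), add(SZ, SZ))))
  [5] S(add(S(add(Z, SZ)), mul(add(Z, Z), add(SZ, SZ))))
  [6] S(S(add(add(Z, SZ), mul(add(Z, Z), add(SZ, SZ)))))
  [7] S(S(add(SZ, mul(add(Z, Z), add(SZ, SZ)))))
  [8] S(S(S(add(Z, mul(add(Z, Z), add(SZ, SZ))))))
  [9] S(S(S(mul(add(Z, Z), add(SZ, SZ)))))
  [10] S(S(S(mul(Z, add(SZ, SZ)))))
  [11] SSSZ

Answer: normal form = SSSZ  (in 11 steps)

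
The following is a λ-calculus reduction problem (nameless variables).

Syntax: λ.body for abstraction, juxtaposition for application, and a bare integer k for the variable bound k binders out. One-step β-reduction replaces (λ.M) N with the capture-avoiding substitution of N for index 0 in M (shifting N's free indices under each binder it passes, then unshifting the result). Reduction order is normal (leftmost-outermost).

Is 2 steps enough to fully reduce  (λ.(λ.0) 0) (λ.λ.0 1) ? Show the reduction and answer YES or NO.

Answer: YES — reaches normal form λ.λ.0 1 in 2 ≤ 2 steps

Derivation:
  start: (λ.(λ.0) 0) (λ.λ.0 1)
  →1  (λ.0) (λ.λ.0 1)
  →2  λ.λ.0 1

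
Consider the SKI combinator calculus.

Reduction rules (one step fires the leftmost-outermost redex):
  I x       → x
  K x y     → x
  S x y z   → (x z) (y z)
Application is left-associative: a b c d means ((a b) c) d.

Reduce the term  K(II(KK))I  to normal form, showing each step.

Answer: normal form = KK  (in 3 steps)

Derivation:
  start: K(II(KK))I
  [1] II(KK)
  [2] I(KK)
  [3] KK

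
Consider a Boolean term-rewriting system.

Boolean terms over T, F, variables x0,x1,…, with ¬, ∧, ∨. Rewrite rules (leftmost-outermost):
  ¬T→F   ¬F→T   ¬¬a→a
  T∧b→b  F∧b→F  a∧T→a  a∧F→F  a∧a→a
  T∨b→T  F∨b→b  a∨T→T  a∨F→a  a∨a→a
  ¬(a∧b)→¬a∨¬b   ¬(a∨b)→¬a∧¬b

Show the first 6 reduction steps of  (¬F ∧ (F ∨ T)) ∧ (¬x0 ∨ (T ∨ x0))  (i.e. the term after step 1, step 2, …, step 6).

  start: (¬F ∧ (F ∨ T)) ∧ (¬x0 ∨ (T ∨ x0))
  step 1: (T ∧ (F ∨ T)) ∧ (¬x0 ∨ (T ∨ x0))
  step 2: (F ∨ T) ∧ (¬x0 ∨ (T ∨ x0))
  step 3: T ∧ (¬x0 ∨ (T ∨ x0))
  step 4: ¬x0 ∨ (T ∨ x0)
  step 5: ¬x0 ∨ T
  step 6: T

Answer: after 6 steps: T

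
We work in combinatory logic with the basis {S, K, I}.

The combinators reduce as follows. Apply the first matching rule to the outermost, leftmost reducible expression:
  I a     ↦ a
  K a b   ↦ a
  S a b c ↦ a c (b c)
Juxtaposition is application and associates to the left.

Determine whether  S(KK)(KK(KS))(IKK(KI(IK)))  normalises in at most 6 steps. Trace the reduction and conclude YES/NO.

  start: S(KK)(KK(KS))(IKK(KI(IK)))
  [1] KK(IKK(KI(IK)))(KK(KS)(IKK(KI(IK))))
  [2] K(KK(KS)(IKK(KI(IK))))
  [3] K(K(IKK(KI(IK))))
  [4] K(K(KK(KI(IK))))
  [5] K(KK)

Answer: YES — reaches normal form K(KK) in 5 ≤ 6 steps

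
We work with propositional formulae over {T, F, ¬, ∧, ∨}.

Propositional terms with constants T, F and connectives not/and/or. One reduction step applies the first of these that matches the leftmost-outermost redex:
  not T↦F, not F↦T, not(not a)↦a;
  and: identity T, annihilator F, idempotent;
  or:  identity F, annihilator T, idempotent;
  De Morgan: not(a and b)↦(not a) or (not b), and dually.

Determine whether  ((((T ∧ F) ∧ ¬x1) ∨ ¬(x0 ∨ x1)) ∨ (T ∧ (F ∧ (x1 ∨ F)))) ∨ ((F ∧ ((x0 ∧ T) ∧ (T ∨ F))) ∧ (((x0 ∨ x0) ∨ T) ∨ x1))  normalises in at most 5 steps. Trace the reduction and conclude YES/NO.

Answer: NO — after 5 steps the term is ((¬x0 ∧ ¬x1) ∨ (F ∧ (x1 ∨ F))) ∨ ((F ∧ ((x0 ∧ T) ∧ (T ∨ F))) ∧ (((x0 ∨ x0) ∨ T) ∨ x1)), not yet normal

Reduction:
  start: ((((T ∧ F) ∧ ¬x1) ∨ ¬(x0 ∨ x1)) ∨ (T ∧ (F ∧ (x1 ∨ F)))) ∨ ((F ∧ ((x0 ∧ T) ∧ (T ∨ F))) ∧ (((x0 ∨ x0) ∨ T) ∨ x1))
  [1] (((F ∧ ¬x1) ∨ ¬(x0 ∨ x1)) ∨ (T ∧ (F ∧ (x1 ∨ F)))) ∨ ((F ∧ ((x0 ∧ T) ∧ (T ∨ F))) ∧ (((x0 ∨ x0) ∨ T) ∨ x1))
  [2] ((F ∨ ¬(x0 ∨ x1)) ∨ (T ∧ (F ∧ (x1 ∨ F)))) ∨ ((F ∧ ((x0 ∧ T) ∧ (T ∨ F))) ∧ (((x0 ∨ x0) ∨ T) ∨ x1))
  [3] (¬(x0 ∨ x1) ∨ (T ∧ (F ∧ (x1 ∨ F)))) ∨ ((F ∧ ((x0 ∧ T) ∧ (T ∨ F))) ∧ (((x0 ∨ x0) ∨ T) ∨ x1))
  [4] ((¬x0 ∧ ¬x1) ∨ (T ∧ (F ∧ (x1 ∨ F)))) ∨ ((F ∧ ((x0 ∧ T) ∧ (T ∨ F))) ∧ (((x0 ∨ x0) ∨ T) ∨ x1))
  [5] ((¬x0 ∧ ¬x1) ∨ (F ∧ (x1 ∨ F))) ∨ ((F ∧ ((x0 ∧ T) ∧ (T ∨ F))) ∧ (((x0 ∨ x0) ∨ T) ∨ x1))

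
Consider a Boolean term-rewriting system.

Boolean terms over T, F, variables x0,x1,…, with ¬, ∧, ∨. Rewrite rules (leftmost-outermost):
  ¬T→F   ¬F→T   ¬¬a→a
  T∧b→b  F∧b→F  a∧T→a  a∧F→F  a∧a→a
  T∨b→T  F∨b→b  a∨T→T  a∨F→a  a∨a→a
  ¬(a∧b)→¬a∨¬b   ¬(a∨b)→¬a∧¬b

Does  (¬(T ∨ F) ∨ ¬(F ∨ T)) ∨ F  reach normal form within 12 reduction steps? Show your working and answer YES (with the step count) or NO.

  start: (¬(T ∨ F) ∨ ¬(F ∨ T)) ∨ F
  [1] ¬(T ∨ F) ∨ ¬(F ∨ T)
  [2] (¬T ∧ ¬F) ∨ ¬(F ∨ T)
  [3] (F ∧ ¬F) ∨ ¬(F ∨ T)
  [4] F ∨ ¬(F ∨ T)
  [5] ¬(F ∨ T)
  [6] ¬F ∧ ¬T
  [7] T ∧ ¬T
  [8] ¬T
  [9] F

Answer: YES — reaches normal form F in 9 ≤ 12 steps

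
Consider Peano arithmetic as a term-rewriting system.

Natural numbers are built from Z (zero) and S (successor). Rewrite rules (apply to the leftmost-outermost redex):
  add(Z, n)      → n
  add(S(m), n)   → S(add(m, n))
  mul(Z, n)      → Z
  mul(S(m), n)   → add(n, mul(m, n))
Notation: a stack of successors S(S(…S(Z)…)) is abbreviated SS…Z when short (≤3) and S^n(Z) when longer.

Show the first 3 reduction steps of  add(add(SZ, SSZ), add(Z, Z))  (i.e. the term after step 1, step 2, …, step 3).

  start: add(add(SZ, SSZ), add(Z, Z))
  →1  add(S(add(Z, SSZ)), add(Z, Z))
  →2  S(add(add(Z, SSZ), add(Z, Z)))
  →3  S(add(SSZ, add(Z, Z)))

Answer: after 3 steps: S(add(SSZ, add(Z, Z)))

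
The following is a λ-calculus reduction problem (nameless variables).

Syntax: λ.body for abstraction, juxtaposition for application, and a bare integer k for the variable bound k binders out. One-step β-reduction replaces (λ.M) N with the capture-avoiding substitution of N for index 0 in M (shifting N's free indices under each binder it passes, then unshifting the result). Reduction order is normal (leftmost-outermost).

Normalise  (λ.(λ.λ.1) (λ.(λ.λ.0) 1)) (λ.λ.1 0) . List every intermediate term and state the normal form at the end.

  start: (λ.(λ.λ.1) (λ.(λ.λ.0) 1)) (λ.λ.1 0)
  step 1: (λ.λ.1) (λ.(λ.λ.0) (λ.λ.1 0))
  step 2: λ.λ.(λ.λ.0) (λ.λ.1 0)
  step 3: λ.λ.λ.0

Answer: normal form = λ.λ.λ.0  (in 3 steps)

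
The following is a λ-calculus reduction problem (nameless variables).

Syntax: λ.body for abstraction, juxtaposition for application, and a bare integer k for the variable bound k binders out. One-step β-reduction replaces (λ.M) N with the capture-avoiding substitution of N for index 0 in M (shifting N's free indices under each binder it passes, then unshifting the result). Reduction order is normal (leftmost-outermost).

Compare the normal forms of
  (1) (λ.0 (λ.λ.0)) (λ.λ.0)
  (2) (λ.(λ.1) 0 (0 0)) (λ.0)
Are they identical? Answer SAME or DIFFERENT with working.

Answer: SAME — A ⇓ λ.0, B ⇓ λ.0

Reduction:
Term A:
  start: (λ.0 (λ.λ.0)) (λ.λ.0)
  [1] (λ.λ.0) (λ.λ.0)
  [2] λ.0

Term B:
  start: (λ.(λ.1) 0 (0 0)) (λ.0)
  [1] (λ.λ.0) (λ.0) ((λ.0) (λ.0))
  [2] (λ.0) ((λ.0) (λ.0))
  [3] (λ.0) (λ.0)
  [4] λ.0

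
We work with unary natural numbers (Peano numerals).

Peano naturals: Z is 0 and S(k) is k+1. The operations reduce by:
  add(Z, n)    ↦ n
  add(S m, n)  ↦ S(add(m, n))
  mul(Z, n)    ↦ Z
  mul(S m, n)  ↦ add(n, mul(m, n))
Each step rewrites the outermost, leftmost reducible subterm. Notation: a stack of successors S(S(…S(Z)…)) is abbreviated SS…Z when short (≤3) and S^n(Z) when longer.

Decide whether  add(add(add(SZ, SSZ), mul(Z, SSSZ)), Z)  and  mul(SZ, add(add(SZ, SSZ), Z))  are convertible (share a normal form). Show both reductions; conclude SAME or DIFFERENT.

Answer: SAME — A ⇓ SSSZ, B ⇓ SSSZ

Derivation:
Term A:
  start: add(add(add(SZ, SSZ), mul(Z, SSSZ)), Z)
  [1] add(add(S(add(Z, SSZ)), mul(Z, SSSZ)), Z)
  [2] add(S(add(add(Z, SSZ), mul(Z, SSSZ))), Z)
  [3] S(add(add(add(Z, SSZ), mul(Z, SSSZ)), Z))
  [4] S(add(add(SSZ, mul(Z, SSSZ)), Z))
  [5] S(add(S(add(SZ, mul(Z, SSSZ))), Z))
  [6] S(S(add(add(SZ, mul(Z, SSSZ)), Z)))
  [7] S(S(add(S(add(Z, mul(Z, SSSZ))), Z)))
  [8] S(S(S(add(add(Z, mul(Z, SSSZ)), Z))))
  [9] S(S(S(add(mul(Z, SSSZ), Z))))
  [10] S(S(S(add(Z, Z))))
  [11] SSSZ

Term B:
  start: mul(SZ, add(add(SZ, SSZ), Z))
  [1] add(add(add(SZ, SSZ), Z), mul(Z, add(add(SZ, SSZ), Z)))
  [2] add(add(S(add(Z, SSZ)), Z), mul(Z, add(add(SZ, SSZ), Z)))
  [3] add(S(add(add(Z, SSZ), Z)), mul(Z, add(add(SZ, SSZ), Z)))
  [4] S(add(add(add(Z, SSZ), Z), mul(Z, add(add(SZ, SSZ), Z))))
  [5] S(add(add(SSZ, Z), mul(Z, add(add(SZ, SSZ), Z))))
  [6] S(add(S(add(SZ, Z)), mul(Z, add(add(SZ, SSZ), Z))))
  [7] S(S(add(add(SZ, Z), mul(Z, add(add(SZ, SSZ), Z)))))
  [8] S(S(add(S(add(Z, Z)), mul(Z, add(add(SZ, SSZ), Z)))))
  [9] S(S(S(add(add(Z, Z), mul(Z, add(add(SZ, SSZ), Z))))))
  [10] S(S(S(add(Z, mul(Z, add(add(SZ, SSZ), Z))))))
  [11] S(S(S(mul(Z, add(add(SZ, SSZ), Z)))))
  [12] SSSZ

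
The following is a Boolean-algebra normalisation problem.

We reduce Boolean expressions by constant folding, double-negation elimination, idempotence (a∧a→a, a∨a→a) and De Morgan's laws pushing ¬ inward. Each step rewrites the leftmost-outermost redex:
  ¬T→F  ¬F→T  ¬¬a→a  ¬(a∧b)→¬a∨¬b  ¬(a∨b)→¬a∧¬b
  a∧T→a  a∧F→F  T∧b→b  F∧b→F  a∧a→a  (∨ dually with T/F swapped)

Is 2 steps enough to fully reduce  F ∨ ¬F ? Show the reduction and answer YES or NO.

  start: F ∨ ¬F
  step 1: ¬F
  step 2: T

Answer: YES — reaches normal form T in 2 ≤ 2 steps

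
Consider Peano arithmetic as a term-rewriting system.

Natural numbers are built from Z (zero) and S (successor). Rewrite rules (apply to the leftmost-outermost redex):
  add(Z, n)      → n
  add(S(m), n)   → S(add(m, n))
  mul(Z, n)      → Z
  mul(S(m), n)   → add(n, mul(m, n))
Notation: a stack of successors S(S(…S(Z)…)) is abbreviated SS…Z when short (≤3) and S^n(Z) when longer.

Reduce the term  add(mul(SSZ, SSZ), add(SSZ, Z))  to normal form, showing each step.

  start: add(mul(SSZ, SSZ), add(SSZ, Z))
  [1] add(add(SSZ, mul(SZ, SSZ)), add(SSZ, Z))
  [2] add(S(add(SZ, mul(SZ, SSZ))), add(SSZ, Z))
  [3] S(add(add(SZ, mul(SZ, SSZ)), add(SSZ, Z)))
  [4] S(add(S(add(Z, mul(SZ, SSZ))), add(SSZ, Z)))
  [5] S(S(add(add(Z, mul(SZ, SSZ)), add(SSZ, Z))))
  [6] S(S(add(mul(SZ, SSZ), add(SSZ, Z))))
  [7] S(S(add(add(SSZ, mul(Z, SSZ)), add(SSZ, Z))))
  [8] S(S(add(S(add(SZ, mul(Z, SSZ))), add(SSZ, Z))))
  [9] S(S(S(add(add(SZ, mul(Z, SSZ)), add(SSZ, Z)))))
  [10] S(S(S(add(S(add(Z, mul(Z, SSZ))), add(SSZ, Z)))))
  [11] S(S(S(S(add(add(Z, mul(Z, SSZ)), add(SSZ, Z))))))
  [12] S(S(S(S(add(mul(Z, SSZ), add(SSZ, Z))))))
  [13] S(S(S(S(add(Z, add(SSZ, Z))))))
  [14] S(S(S(S(add(SSZ, Z)))))
  [15] S(S(S(S(S(add(SZ, Z))))))
  [16] S(S(S(S(S(S(add(Z, Z)))))))
  [17] S^6(Z)

Answer: normal form = S^6(Z)  (in 17 steps)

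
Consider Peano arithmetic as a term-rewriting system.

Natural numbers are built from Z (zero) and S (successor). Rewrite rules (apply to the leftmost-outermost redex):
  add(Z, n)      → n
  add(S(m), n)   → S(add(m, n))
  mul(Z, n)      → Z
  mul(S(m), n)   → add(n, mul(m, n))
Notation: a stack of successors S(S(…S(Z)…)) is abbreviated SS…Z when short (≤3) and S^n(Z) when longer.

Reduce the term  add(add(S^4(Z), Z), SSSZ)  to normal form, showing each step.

  start: add(add(S^4(Z), Z), SSSZ)
  →1  add(S(add(SSSZ, Z)), SSSZ)
  →2  S(add(add(SSSZ, Z), SSSZ))
  →3  S(add(S(add(SSZ, Z)), SSSZ))
  →4  S(S(add(add(SSZ, Z), SSSZ)))
  →5  S(S(add(S(add(SZ, Z)), SSSZ)))
  →6  S(S(S(add(add(SZ, Z), SSSZ))))
  →7  S(S(S(add(S(add(Z, Z)), SSSZ))))
  →8  S(S(S(S(add(add(Z, Z), SSSZ)))))
  →9  S(S(S(S(add(Z, SSSZ)))))
  →10  S^7(Z)

Answer: normal form = S^7(Z)  (in 10 steps)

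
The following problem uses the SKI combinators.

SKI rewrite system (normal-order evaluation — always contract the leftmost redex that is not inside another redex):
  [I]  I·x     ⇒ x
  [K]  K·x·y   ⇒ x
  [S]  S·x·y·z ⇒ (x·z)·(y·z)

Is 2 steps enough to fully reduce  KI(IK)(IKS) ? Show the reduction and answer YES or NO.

  start: KI(IK)(IKS)
  [1] I(IKS)
  [2] IKS

Answer: NO — after 2 steps the term is IKS, not yet normal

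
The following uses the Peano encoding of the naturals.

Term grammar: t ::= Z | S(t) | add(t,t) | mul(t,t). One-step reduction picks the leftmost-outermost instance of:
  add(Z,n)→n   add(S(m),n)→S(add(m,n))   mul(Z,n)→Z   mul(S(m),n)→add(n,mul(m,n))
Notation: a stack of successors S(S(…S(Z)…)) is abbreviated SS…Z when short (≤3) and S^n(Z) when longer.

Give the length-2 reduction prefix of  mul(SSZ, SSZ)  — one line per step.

Answer: after 2 steps: S(add(SZ, mul(SZ, SSZ)))

Derivation:
  start: mul(SSZ, SSZ)
  →1  add(SSZ, mul(SZ, SSZ))
  →2  S(add(SZ, mul(SZ, SSZ)))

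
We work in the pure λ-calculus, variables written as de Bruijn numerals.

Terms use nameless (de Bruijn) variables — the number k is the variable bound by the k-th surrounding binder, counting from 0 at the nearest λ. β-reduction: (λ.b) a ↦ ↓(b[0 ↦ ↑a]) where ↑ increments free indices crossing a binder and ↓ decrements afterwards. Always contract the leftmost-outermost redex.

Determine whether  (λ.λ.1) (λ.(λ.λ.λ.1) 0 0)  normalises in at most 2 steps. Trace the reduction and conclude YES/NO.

Answer: NO — after 2 steps the term is λ.λ.(λ.λ.1) 0, not yet normal

Derivation:
  start: (λ.λ.1) (λ.(λ.λ.λ.1) 0 0)
  →1  λ.λ.(λ.λ.λ.1) 0 0
  →2  λ.λ.(λ.λ.1) 0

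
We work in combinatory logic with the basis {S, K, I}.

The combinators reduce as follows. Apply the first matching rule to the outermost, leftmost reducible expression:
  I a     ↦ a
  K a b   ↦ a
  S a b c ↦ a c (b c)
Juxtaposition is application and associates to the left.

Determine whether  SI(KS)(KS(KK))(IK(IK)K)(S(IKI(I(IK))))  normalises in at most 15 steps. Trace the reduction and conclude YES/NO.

Answer: YES — reaches normal form S(SI)(K(SI)) in 12 ≤ 15 steps

Derivation:
  start: SI(KS)(KS(KK))(IK(IK)K)(S(IKI(I(IK))))
  [1] I(KS(KK))(KS(KS(KK)))(IK(IK)K)(S(IKI(I(IK))))
  [2] KS(KK)(KS(KS(KK)))(IK(IK)K)(S(IKI(I(IK))))
  [3] S(KS(KS(KK)))(IK(IK)K)(S(IKI(I(IK))))
  [4] KS(KS(KK))(S(IKI(I(IK))))(IK(IK)K(S(IKI(I(IK)))))
  [5] S(S(IKI(I(IK))))(IK(IK)K(S(IKI(I(IK)))))
  [6] S(S(KI(I(IK))))(IK(IK)K(S(IKI(I(IK)))))
  [7] S(SI)(IK(IK)K(S(IKI(I(IK)))))
  [8] S(SI)(K(IK)K(S(IKI(I(IK)))))
  [9] S(SI)(IK(S(IKI(I(IK)))))
  [10] S(SI)(K(S(IKI(I(IK)))))
  [11] S(SI)(K(S(KI(I(IK)))))
  [12] S(SI)(K(SI))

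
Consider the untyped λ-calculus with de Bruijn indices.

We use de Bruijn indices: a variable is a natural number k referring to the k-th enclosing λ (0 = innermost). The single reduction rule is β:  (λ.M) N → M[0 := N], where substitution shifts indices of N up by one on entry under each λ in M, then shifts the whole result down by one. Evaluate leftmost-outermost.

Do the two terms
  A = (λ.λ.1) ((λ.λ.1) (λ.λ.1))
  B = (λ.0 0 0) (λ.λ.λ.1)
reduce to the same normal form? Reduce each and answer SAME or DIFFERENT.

Term A:
  start: (λ.λ.1) ((λ.λ.1) (λ.λ.1))
  step 1: λ.(λ.λ.1) (λ.λ.1)
  step 2: λ.λ.λ.λ.1

Term B:
  start: (λ.0 0 0) (λ.λ.λ.1)
  step 1: (λ.λ.λ.1) (λ.λ.λ.1) (λ.λ.λ.1)
  step 2: (λ.λ.1) (λ.λ.λ.1)
  step 3: λ.λ.λ.λ.1

Answer: SAME — A ⇓ λ.λ.λ.λ.1, B ⇓ λ.λ.λ.λ.1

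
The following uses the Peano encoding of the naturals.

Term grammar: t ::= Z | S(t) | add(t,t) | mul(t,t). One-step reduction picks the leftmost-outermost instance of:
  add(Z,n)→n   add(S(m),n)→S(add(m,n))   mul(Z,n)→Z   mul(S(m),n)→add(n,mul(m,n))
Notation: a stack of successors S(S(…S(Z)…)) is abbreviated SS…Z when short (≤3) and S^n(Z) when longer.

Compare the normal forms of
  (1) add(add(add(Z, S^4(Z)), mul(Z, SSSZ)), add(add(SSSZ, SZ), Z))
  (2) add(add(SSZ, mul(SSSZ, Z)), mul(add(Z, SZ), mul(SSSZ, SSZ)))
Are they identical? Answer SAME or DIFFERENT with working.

Term A:
  start: add(add(add(Z, S^4(Z)), mul(Z, SSSZ)), add(add(SSSZ, SZ), Z))
  [1] add(add(S^4(Z), mul(Z, SSSZ)), add(add(SSSZ, SZ), Z))
  [2] add(S(add(SSSZ, mul(Z, SSSZ))), add(add(SSSZ, SZ), Z))
  [3] S(add(add(SSSZ, mul(Z, SSSZ)), add(add(SSSZ, SZ), Z)))
  [4] S(add(S(add(SSZ, mul(Z, SSSZ))), add(add(SSSZ, SZ), Z)))
  [5] S(S(add(add(SSZ, mul(Z, SSSZ)), add(add(SSSZ, SZ), Z))))
  [6] S(S(add(S(add(SZ, mul(Z, SSSZ))), add(add(SSSZ, SZ), Z))))
  [7] S(S(S(add(add(SZ, mul(Z, SSSZ)), add(add(SSSZ, SZ), Z)))))
  [8] S(S(S(add(S(add(Z, mul(Z, SSSZ))), add(add(SSSZ, SZ), Z)))))
  [9] S(S(S(S(add(add(Z, mul(Z, SSSZ)), add(add(SSSZ, SZ), Z))))))
  [10] S(S(S(S(add(mul(Z, SSSZ), add(add(SSSZ, SZ), Z))))))
  [11] S(S(S(S(add(Z, add(add(SSSZ, SZ), Z))))))
  [12] S(S(S(S(add(add(SSSZ, SZ), Z)))))
  [13] S(S(S(S(add(S(add(SSZ, SZ)), Z)))))
  [14] S(S(S(S(S(add(add(SSZ, SZ), Z))))))
  [15] S(S(S(S(S(add(S(add(SZ, SZ)), Z))))))
  [16] S(S(S(S(S(S(add(add(SZ, SZ), Z)))))))
  [17] S(S(S(S(S(S(add(S(add(Z, SZ)), Z)))))))
  [18] S(S(S(S(S(S(S(add(add(Z, SZ), Z))))))))
  [19] S(S(S(S(S(S(S(add(SZ, Z))))))))
  [20] S(S(S(S(S(S(S(S(add(Z, Z)))))))))
  [21] S^8(Z)

Term B:
  start: add(add(SSZ, mul(SSSZ, Z)), mul(add(Z, SZ), mul(SSSZ, SSZ)))
  [1] add(S(add(SZ, mul(SSSZ, Z))), mul(add(Z, SZ), mul(SSSZ, SSZ)))
  [2] S(add(add(SZ, mul(SSSZ, Z)), mul(add(Z, SZ), mul(SSSZ, SSZ))))
  [3] S(add(S(add(Z, mul(SSSZ, Z))), mul(add(Z, SZ), mul(SSSZ, SSZ))))
  [4] S(S(add(add(Z, mul(SSSZ, Z)), mul(add(Z, SZ), mul(SSSZ, SSZ)))))
  [5] S(S(add(mul(SSSZ, Z), mul(add(Z, SZ), mul(SSSZ, SSZ)))))
  [6] S(S(add(add(Z, mul(SSZ, Z)), mul(add(Z, SZ), mul(SSSZ, SSZ)))))
  [7] S(S(add(mul(SSZ, Z), mul(add(Z, SZ), mul(SSSZ, SSZ)))))
  [8] S(S(add(add(Z, mul(SZ, Z)), mul(add(Z, SZ), mul(SSSZ, SSZ)))))
  [9] S(S(add(mul(SZ, Z), mul(add(Z, SZ), mul(SSSZ, SSZ)))))
  [10] S(S(add(add(Z, mul(Z, Z)), mul(add(Z, SZ), mul(SSSZ, SSZ)))))
  [11] S(S(add(mul(Z, Z), mul(add(Z, SZ), mul(SSSZ, SSZ)))))
  [12] S(S(add(Z, mul(add(Z, SZ), mul(SSSZ, SSZ)))))
  [13] S(S(mul(add(Z, SZ), mul(SSSZ, SSZ))))
  [14] S(S(mul(SZ, mul(SSSZ, SSZ))))
  [15] S(S(add(mul(SSSZ, SSZ), mul(Z, mul(SSSZ, SSZ)))))
  [16] S(S(add(add(SSZ, mul(SSZ, SSZ)), mul(Z, mul(SSSZ, SSZ)))))
  [17] S(S(add(S(add(SZ, mul(SSZ, SSZ))), mul(Z, mul(SSSZ, SSZ)))))
  [18] S(S(S(add(add(SZ, mul(SSZ, SSZ)), mul(Z, mul(SSSZ, SSZ))))))
  [19] S(S(S(add(S(add(Z, mul(SSZ, SSZ))), mul(Z, mul(SSSZ, SSZ))))))
  [20] S(S(S(S(add(add(Z, mul(SSZ, SSZ)), mul(Z, mul(SSSZ, SSZ)))))))
  [21] S(S(S(S(add(mul(SSZ, SSZ), mul(Z, mul(SSSZ, SSZ)))))))
  [22] S(S(S(S(add(add(SSZ, mul(SZ, SSZ)), mul(Z, mul(SSSZ, SSZ)))))))
  [23] S(S(S(S(add(S(add(SZ, mul(SZ, SSZ))), mul(Z, mul(SSSZ, SSZ)))))))
  [24] S(S(S(S(S(add(add(SZ, mul(SZ, SSZ)), mul(Z, mul(SSSZ, SSZ))))))))
  [25] S(S(S(S(S(add(S(add(Z, mul(SZ, SSZ))), mul(Z, mul(SSSZ, SSZ))))))))
  [26] S(S(S(S(S(S(add(add(Z, mul(SZ, SSZ)), mul(Z, mul(SSSZ, SSZ)))))))))
  [27] S(S(S(S(S(S(add(mul(SZ, SSZ), mul(Z, mul(SSSZ, SSZ)))))))))
  [28] S(S(S(S(S(S(add(add(SSZ, mul(Z, SSZ)), mul(Z, mul(SSSZ, SSZ)))))))))
  [29] S(S(S(S(S(S(add(S(add(SZ, mul(Z, SSZ))), mul(Z, mul(SSSZ, SSZ)))))))))
  [30] S(S(S(S(S(S(S(add(add(SZ, mul(Z, SSZ)), mul(Z, mul(SSSZ, SSZ))))))))))
  [31] S(S(S(S(S(S(S(add(S(add(Z, mul(Z, SSZ))), mul(Z, mul(SSSZ, SSZ))))))))))
  [32] S(S(S(S(S(S(S(S(add(add(Z, mul(Z, SSZ)), mul(Z, mul(SSSZ, SSZ)))))))))))
  [33] S(S(S(S(S(S(S(S(add(mul(Z, SSZ), mul(Z, mul(SSSZ, SSZ)))))))))))
  [34] S(S(S(S(S(S(S(S(add(Z, mul(Z, mul(SSSZ, SSZ)))))))))))
  [35] S(S(S(S(S(S(S(S(mul(Z, mul(SSSZ, SSZ))))))))))
  [36] S^8(Z)

Answer: SAME — A ⇓ S^8(Z), B ⇓ S^8(Z)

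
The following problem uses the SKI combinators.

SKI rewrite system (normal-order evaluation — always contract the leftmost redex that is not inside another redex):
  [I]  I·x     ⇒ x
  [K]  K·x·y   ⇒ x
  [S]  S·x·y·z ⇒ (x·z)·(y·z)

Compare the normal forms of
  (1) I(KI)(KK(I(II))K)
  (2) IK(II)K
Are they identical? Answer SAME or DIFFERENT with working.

Term A:
  start: I(KI)(KK(I(II))K)
  [1] KI(KK(I(II))K)
  [2] I

Term B:
  start: IK(II)K
  [1] K(II)K
  [2] II
  [3] I

Answer: SAME — A ⇓ I, B ⇓ I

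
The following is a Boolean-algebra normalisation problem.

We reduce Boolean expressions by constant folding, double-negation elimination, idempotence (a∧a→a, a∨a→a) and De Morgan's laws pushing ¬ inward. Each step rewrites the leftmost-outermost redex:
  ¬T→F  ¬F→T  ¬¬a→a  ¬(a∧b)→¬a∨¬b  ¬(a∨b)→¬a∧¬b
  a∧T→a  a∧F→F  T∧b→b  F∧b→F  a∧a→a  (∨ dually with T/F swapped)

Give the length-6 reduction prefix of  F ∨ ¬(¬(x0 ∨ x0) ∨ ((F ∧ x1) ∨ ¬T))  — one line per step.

Answer: after 6 steps: x0 ∧ ((¬F ∨ ¬x1) ∧ ¬¬T)

Reduction:
  start: F ∨ ¬(¬(x0 ∨ x0) ∨ ((F ∧ x1) ∨ ¬T))
  →1  ¬(¬(x0 ∨ x0) ∨ ((F ∧ x1) ∨ ¬T))
  →2  ¬¬(x0 ∨ x0) ∧ ¬((F ∧ x1) ∨ ¬T)
  →3  (x0 ∨ x0) ∧ ¬((F ∧ x1) ∨ ¬T)
  →4  x0 ∧ ¬((F ∧ x1) ∨ ¬T)
  →5  x0 ∧ (¬(F ∧ x1) ∧ ¬¬T)
  →6  x0 ∧ ((¬F ∨ ¬x1) ∧ ¬¬T)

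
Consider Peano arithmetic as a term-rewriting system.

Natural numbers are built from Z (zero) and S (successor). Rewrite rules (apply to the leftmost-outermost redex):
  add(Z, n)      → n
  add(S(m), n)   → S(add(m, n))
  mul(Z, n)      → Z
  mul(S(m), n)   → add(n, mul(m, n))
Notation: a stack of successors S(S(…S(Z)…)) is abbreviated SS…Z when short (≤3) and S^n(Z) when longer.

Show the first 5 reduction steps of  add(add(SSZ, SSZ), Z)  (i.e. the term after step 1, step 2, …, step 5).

  start: add(add(SSZ, SSZ), Z)
  →1  add(S(add(SZ, SSZ)), Z)
  →2  S(add(add(SZ, SSZ), Z))
  →3  S(add(S(add(Z, SSZ)), Z))
  →4  S(S(add(add(Z, SSZ), Z)))
  →5  S(S(add(SSZ, Z)))

Answer: after 5 steps: S(S(add(SSZ, Z)))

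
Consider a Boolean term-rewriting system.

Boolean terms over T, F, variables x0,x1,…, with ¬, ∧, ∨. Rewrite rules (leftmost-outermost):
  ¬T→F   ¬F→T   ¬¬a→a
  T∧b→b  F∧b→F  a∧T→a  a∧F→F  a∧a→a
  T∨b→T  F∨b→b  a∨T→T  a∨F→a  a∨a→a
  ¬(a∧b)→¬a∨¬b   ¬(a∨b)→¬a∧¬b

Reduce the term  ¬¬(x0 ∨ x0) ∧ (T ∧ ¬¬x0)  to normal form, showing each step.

Answer: normal form = x0  (in 5 steps)

Derivation:
  start: ¬¬(x0 ∨ x0) ∧ (T ∧ ¬¬x0)
  →1  (x0 ∨ x0) ∧ (T ∧ ¬¬x0)
  →2  x0 ∧ (T ∧ ¬¬x0)
  →3  x0 ∧ ¬¬x0
  →4  x0 ∧ x0
  →5  x0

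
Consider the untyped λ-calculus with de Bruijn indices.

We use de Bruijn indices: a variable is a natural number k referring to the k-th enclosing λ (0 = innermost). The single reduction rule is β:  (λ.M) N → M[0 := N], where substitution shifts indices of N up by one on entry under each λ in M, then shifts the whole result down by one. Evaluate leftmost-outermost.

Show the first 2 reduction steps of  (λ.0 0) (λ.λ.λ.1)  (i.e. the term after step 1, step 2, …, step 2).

  start: (λ.0 0) (λ.λ.λ.1)
  →1  (λ.λ.λ.1) (λ.λ.λ.1)
  →2  λ.λ.1

Answer: after 2 steps: λ.λ.1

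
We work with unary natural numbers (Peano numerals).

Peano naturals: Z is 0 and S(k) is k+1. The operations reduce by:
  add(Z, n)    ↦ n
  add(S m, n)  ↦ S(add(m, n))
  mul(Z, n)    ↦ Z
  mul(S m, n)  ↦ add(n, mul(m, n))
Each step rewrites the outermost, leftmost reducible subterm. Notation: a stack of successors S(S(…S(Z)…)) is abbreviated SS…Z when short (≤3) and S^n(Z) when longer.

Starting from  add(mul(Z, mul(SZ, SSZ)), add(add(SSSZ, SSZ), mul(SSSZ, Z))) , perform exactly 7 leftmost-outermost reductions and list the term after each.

Answer: after 7 steps: S(S(add(S(add(Z, SSZ)), mul(SSSZ, Z))))

Working:
  start: add(mul(Z, mul(SZ, SSZ)), add(add(SSSZ, SSZ), mul(SSSZ, Z)))
  →1  add(Z, add(add(SSSZ, SSZ), mul(SSSZ, Z)))
  →2  add(add(SSSZ, SSZ), mul(SSSZ, Z))
  →3  add(S(add(SSZ, SSZ)), mul(SSSZ, Z))
  →4  S(add(add(SSZ, SSZ), mul(SSSZ, Z)))
  →5  S(add(S(add(SZ, SSZ)), mul(SSSZ, Z)))
  →6  S(S(add(add(SZ, SSZ), mul(SSSZ, Z))))
  →7  S(S(add(S(add(Z, SSZ)), mul(SSSZ, Z))))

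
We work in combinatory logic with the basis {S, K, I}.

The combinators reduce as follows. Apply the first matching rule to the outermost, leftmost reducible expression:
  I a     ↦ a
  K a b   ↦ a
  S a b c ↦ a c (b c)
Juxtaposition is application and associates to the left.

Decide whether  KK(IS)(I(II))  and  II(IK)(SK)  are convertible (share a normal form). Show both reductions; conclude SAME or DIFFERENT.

Term A:
  start: KK(IS)(I(II))
  step 1: K(I(II))
  step 2: K(II)
  step 3: KI

Term B:
  start: II(IK)(SK)
  step 1: I(IK)(SK)
  step 2: IK(SK)
  step 3: K(SK)

Answer: DIFFERENT — A ⇓ KI, B ⇓ K(SK)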